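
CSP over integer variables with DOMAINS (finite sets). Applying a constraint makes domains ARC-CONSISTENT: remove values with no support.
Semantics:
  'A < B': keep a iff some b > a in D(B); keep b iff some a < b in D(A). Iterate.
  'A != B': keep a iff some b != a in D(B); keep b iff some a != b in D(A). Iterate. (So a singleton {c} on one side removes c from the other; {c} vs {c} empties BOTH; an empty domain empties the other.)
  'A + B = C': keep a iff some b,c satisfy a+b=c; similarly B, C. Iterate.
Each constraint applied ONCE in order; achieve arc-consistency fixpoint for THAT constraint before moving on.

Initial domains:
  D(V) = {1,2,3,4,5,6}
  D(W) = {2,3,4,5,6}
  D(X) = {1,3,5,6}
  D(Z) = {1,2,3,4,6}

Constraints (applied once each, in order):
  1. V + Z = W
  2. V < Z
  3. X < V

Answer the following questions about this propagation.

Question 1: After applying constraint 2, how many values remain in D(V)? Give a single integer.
Answer: 3

Derivation:
Constraint 1 (V + Z = W) on D(V)={1,2,3,4,5,6} D(Z)={1,2,3,4,6} D(W)={2,3,4,5,6}: V {1,2,3,4,5,6}->{1,2,3,4,5}; Z {1,2,3,4,6}->{1,2,3,4}
Constraint 2 (V < Z) on D(V)={1,2,3,4,5} D(Z)={1,2,3,4}: V {1,2,3,4,5}->{1,2,3}; Z {1,2,3,4}->{2,3,4}
So after constraint 2: D(V)={1,2,3}, size = 3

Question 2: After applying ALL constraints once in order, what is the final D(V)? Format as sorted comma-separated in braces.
Constraint 1 (V + Z = W) on D(V)={1,2,3,4,5,6} D(Z)={1,2,3,4,6} D(W)={2,3,4,5,6}: V {1,2,3,4,5,6}->{1,2,3,4,5}; Z {1,2,3,4,6}->{1,2,3,4}
Constraint 2 (V < Z) on D(V)={1,2,3,4,5} D(Z)={1,2,3,4}: V {1,2,3,4,5}->{1,2,3}; Z {1,2,3,4}->{2,3,4}
Constraint 3 (X < V) on D(X)={1,3,5,6} D(V)={1,2,3}: X {1,3,5,6}->{1}; V {1,2,3}->{2,3}
So after all 3 constraints: D(V) = {2,3}

Answer: {2,3}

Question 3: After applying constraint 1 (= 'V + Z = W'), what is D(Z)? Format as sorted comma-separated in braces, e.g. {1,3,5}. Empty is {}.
Constraint 1 (V + Z = W) on D(V)={1,2,3,4,5,6} D(Z)={1,2,3,4,6} D(W)={2,3,4,5,6}: V {1,2,3,4,5,6}->{1,2,3,4,5}; Z {1,2,3,4,6}->{1,2,3,4}
So after constraint 1: D(Z) = {1,2,3,4}

Answer: {1,2,3,4}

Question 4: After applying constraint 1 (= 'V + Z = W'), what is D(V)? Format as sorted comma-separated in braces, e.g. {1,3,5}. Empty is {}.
Answer: {1,2,3,4,5}

Derivation:
Constraint 1 (V + Z = W) on D(V)={1,2,3,4,5,6} D(Z)={1,2,3,4,6} D(W)={2,3,4,5,6}: V {1,2,3,4,5,6}->{1,2,3,4,5}; Z {1,2,3,4,6}->{1,2,3,4}
So after constraint 1: D(V) = {1,2,3,4,5}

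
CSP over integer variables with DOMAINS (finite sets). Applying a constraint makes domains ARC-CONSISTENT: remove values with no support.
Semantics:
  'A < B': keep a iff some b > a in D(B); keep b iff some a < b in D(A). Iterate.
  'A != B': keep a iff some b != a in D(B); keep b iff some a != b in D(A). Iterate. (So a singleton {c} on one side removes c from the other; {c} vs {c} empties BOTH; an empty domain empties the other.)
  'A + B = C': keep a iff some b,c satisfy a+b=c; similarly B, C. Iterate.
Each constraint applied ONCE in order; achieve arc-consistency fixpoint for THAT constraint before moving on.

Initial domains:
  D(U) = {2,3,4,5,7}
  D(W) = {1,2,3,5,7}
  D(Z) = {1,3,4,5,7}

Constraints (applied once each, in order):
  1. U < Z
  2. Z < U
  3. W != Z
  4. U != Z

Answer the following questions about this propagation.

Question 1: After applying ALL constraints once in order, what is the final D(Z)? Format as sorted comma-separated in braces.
Answer: {3,4}

Derivation:
Constraint 1 (U < Z) on D(U)={2,3,4,5,7} D(Z)={1,3,4,5,7}: U {2,3,4,5,7}->{2,3,4,5}; Z {1,3,4,5,7}->{3,4,5,7}
Constraint 2 (Z < U) on D(Z)={3,4,5,7} D(U)={2,3,4,5}: Z {3,4,5,7}->{3,4}; U {2,3,4,5}->{4,5}
Constraint 3 (W != Z) on D(W)={1,2,3,5,7} D(Z)={3,4}: no change
Constraint 4 (U != Z) on D(U)={4,5} D(Z)={3,4}: no change
So after all 4 constraints: D(Z) = {3,4}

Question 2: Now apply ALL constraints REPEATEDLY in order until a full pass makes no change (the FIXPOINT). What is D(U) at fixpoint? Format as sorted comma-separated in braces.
pass 0 (initial): D(U)={2,3,4,5,7}
pass 1: U {2,3,4,5,7}->{4,5}; Z {1,3,4,5,7}->{3,4}
pass 2: U {4,5}->{}; W {1,2,3,5,7}->{}; Z {3,4}->{}
pass 3: no change
Fixpoint after 3 passes: D(U) = {}

Answer: {}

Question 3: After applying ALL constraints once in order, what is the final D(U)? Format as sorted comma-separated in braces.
Constraint 1 (U < Z) on D(U)={2,3,4,5,7} D(Z)={1,3,4,5,7}: U {2,3,4,5,7}->{2,3,4,5}; Z {1,3,4,5,7}->{3,4,5,7}
Constraint 2 (Z < U) on D(Z)={3,4,5,7} D(U)={2,3,4,5}: Z {3,4,5,7}->{3,4}; U {2,3,4,5}->{4,5}
Constraint 3 (W != Z) on D(W)={1,2,3,5,7} D(Z)={3,4}: no change
Constraint 4 (U != Z) on D(U)={4,5} D(Z)={3,4}: no change
So after all 4 constraints: D(U) = {4,5}

Answer: {4,5}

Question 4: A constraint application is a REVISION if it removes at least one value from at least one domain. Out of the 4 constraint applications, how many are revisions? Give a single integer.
Answer: 2

Derivation:
Constraint 1 (U < Z) on D(U)={2,3,4,5,7} D(Z)={1,3,4,5,7}: U {2,3,4,5,7}->{2,3,4,5}; Z {1,3,4,5,7}->{3,4,5,7} => REVISION
Constraint 2 (Z < U) on D(Z)={3,4,5,7} D(U)={2,3,4,5}: Z {3,4,5,7}->{3,4}; U {2,3,4,5}->{4,5} => REVISION
Constraint 3 (W != Z) on D(W)={1,2,3,5,7} D(Z)={3,4}: no change => not a revision
Constraint 4 (U != Z) on D(U)={4,5} D(Z)={3,4}: no change => not a revision
Total revisions = 2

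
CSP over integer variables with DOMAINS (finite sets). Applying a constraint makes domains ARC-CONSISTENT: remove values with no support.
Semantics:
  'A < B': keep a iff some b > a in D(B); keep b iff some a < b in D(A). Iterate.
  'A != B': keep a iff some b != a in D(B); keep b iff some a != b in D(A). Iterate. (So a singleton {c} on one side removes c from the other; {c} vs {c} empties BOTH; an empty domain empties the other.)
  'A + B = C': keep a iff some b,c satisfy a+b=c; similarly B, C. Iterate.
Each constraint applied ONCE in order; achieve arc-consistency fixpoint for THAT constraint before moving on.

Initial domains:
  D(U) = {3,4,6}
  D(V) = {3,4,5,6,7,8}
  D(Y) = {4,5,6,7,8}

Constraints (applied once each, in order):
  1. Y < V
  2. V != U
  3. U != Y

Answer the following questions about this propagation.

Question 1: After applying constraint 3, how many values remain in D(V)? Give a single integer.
Constraint 1 (Y < V) on D(Y)={4,5,6,7,8} D(V)={3,4,5,6,7,8}: Y {4,5,6,7,8}->{4,5,6,7}; V {3,4,5,6,7,8}->{5,6,7,8}
Constraint 2 (V != U) on D(V)={5,6,7,8} D(U)={3,4,6}: no change
Constraint 3 (U != Y) on D(U)={3,4,6} D(Y)={4,5,6,7}: no change
So after constraint 3: D(V)={5,6,7,8}, size = 4

Answer: 4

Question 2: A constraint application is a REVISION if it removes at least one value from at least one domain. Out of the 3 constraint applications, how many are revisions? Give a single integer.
Constraint 1 (Y < V) on D(Y)={4,5,6,7,8} D(V)={3,4,5,6,7,8}: Y {4,5,6,7,8}->{4,5,6,7}; V {3,4,5,6,7,8}->{5,6,7,8} => REVISION
Constraint 2 (V != U) on D(V)={5,6,7,8} D(U)={3,4,6}: no change => not a revision
Constraint 3 (U != Y) on D(U)={3,4,6} D(Y)={4,5,6,7}: no change => not a revision
Total revisions = 1

Answer: 1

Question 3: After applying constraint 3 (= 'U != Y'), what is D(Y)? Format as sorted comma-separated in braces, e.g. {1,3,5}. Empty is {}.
Answer: {4,5,6,7}

Derivation:
Constraint 1 (Y < V) on D(Y)={4,5,6,7,8} D(V)={3,4,5,6,7,8}: Y {4,5,6,7,8}->{4,5,6,7}; V {3,4,5,6,7,8}->{5,6,7,8}
Constraint 2 (V != U) on D(V)={5,6,7,8} D(U)={3,4,6}: no change
Constraint 3 (U != Y) on D(U)={3,4,6} D(Y)={4,5,6,7}: no change
So after constraint 3: D(Y) = {4,5,6,7}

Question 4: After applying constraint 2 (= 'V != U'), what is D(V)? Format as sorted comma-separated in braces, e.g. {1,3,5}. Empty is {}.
Answer: {5,6,7,8}

Derivation:
Constraint 1 (Y < V) on D(Y)={4,5,6,7,8} D(V)={3,4,5,6,7,8}: Y {4,5,6,7,8}->{4,5,6,7}; V {3,4,5,6,7,8}->{5,6,7,8}
Constraint 2 (V != U) on D(V)={5,6,7,8} D(U)={3,4,6}: no change
So after constraint 2: D(V) = {5,6,7,8}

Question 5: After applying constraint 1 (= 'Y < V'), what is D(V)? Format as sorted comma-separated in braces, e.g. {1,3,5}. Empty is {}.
Answer: {5,6,7,8}

Derivation:
Constraint 1 (Y < V) on D(Y)={4,5,6,7,8} D(V)={3,4,5,6,7,8}: Y {4,5,6,7,8}->{4,5,6,7}; V {3,4,5,6,7,8}->{5,6,7,8}
So after constraint 1: D(V) = {5,6,7,8}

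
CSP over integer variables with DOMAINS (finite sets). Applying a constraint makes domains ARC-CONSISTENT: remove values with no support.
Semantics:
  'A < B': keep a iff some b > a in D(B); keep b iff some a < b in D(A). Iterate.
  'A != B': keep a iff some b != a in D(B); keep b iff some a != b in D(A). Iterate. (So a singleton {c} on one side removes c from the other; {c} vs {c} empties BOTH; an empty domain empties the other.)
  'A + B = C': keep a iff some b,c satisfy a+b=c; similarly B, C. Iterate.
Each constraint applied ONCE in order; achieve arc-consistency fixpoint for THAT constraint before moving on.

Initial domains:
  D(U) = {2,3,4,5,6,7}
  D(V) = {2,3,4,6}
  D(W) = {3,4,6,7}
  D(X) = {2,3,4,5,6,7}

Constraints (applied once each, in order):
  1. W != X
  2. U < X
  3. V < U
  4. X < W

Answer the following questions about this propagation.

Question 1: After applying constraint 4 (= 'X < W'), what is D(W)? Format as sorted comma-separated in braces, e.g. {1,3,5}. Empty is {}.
Answer: {4,6,7}

Derivation:
Constraint 1 (W != X) on D(W)={3,4,6,7} D(X)={2,3,4,5,6,7}: no change
Constraint 2 (U < X) on D(U)={2,3,4,5,6,7} D(X)={2,3,4,5,6,7}: U {2,3,4,5,6,7}->{2,3,4,5,6}; X {2,3,4,5,6,7}->{3,4,5,6,7}
Constraint 3 (V < U) on D(V)={2,3,4,6} D(U)={2,3,4,5,6}: V {2,3,4,6}->{2,3,4}; U {2,3,4,5,6}->{3,4,5,6}
Constraint 4 (X < W) on D(X)={3,4,5,6,7} D(W)={3,4,6,7}: X {3,4,5,6,7}->{3,4,5,6}; W {3,4,6,7}->{4,6,7}
So after constraint 4: D(W) = {4,6,7}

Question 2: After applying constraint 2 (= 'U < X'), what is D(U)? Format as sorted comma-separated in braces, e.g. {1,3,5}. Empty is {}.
Constraint 1 (W != X) on D(W)={3,4,6,7} D(X)={2,3,4,5,6,7}: no change
Constraint 2 (U < X) on D(U)={2,3,4,5,6,7} D(X)={2,3,4,5,6,7}: U {2,3,4,5,6,7}->{2,3,4,5,6}; X {2,3,4,5,6,7}->{3,4,5,6,7}
So after constraint 2: D(U) = {2,3,4,5,6}

Answer: {2,3,4,5,6}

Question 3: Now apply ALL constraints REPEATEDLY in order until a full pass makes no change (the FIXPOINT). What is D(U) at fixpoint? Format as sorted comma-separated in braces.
pass 0 (initial): D(U)={2,3,4,5,6,7}
pass 1: U {2,3,4,5,6,7}->{3,4,5,6}; V {2,3,4,6}->{2,3,4}; W {3,4,6,7}->{4,6,7}; X {2,3,4,5,6,7}->{3,4,5,6}
pass 2: U {3,4,5,6}->{3,4,5}; W {4,6,7}->{6,7}; X {3,4,5,6}->{4,5,6}
pass 3: no change
Fixpoint after 3 passes: D(U) = {3,4,5}

Answer: {3,4,5}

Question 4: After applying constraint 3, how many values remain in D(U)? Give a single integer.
Answer: 4

Derivation:
Constraint 1 (W != X) on D(W)={3,4,6,7} D(X)={2,3,4,5,6,7}: no change
Constraint 2 (U < X) on D(U)={2,3,4,5,6,7} D(X)={2,3,4,5,6,7}: U {2,3,4,5,6,7}->{2,3,4,5,6}; X {2,3,4,5,6,7}->{3,4,5,6,7}
Constraint 3 (V < U) on D(V)={2,3,4,6} D(U)={2,3,4,5,6}: V {2,3,4,6}->{2,3,4}; U {2,3,4,5,6}->{3,4,5,6}
So after constraint 3: D(U)={3,4,5,6}, size = 4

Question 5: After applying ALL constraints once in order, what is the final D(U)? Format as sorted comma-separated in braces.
Constraint 1 (W != X) on D(W)={3,4,6,7} D(X)={2,3,4,5,6,7}: no change
Constraint 2 (U < X) on D(U)={2,3,4,5,6,7} D(X)={2,3,4,5,6,7}: U {2,3,4,5,6,7}->{2,3,4,5,6}; X {2,3,4,5,6,7}->{3,4,5,6,7}
Constraint 3 (V < U) on D(V)={2,3,4,6} D(U)={2,3,4,5,6}: V {2,3,4,6}->{2,3,4}; U {2,3,4,5,6}->{3,4,5,6}
Constraint 4 (X < W) on D(X)={3,4,5,6,7} D(W)={3,4,6,7}: X {3,4,5,6,7}->{3,4,5,6}; W {3,4,6,7}->{4,6,7}
So after all 4 constraints: D(U) = {3,4,5,6}

Answer: {3,4,5,6}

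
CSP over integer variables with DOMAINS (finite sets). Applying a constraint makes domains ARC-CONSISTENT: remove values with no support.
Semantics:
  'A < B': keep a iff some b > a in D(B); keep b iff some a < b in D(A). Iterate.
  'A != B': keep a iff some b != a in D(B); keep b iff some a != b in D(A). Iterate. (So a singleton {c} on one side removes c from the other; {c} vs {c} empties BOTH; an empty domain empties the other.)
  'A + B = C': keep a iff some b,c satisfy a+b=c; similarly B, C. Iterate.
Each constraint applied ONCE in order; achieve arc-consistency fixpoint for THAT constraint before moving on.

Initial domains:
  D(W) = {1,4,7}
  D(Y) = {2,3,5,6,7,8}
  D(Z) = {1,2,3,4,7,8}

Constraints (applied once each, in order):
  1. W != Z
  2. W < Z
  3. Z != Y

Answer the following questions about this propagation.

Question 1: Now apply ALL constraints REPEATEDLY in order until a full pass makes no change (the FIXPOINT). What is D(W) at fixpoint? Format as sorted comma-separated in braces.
Answer: {1,4,7}

Derivation:
pass 0 (initial): D(W)={1,4,7}
pass 1: Z {1,2,3,4,7,8}->{2,3,4,7,8}
pass 2: no change
Fixpoint after 2 passes: D(W) = {1,4,7}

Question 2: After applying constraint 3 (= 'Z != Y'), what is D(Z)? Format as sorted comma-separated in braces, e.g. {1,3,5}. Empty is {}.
Answer: {2,3,4,7,8}

Derivation:
Constraint 1 (W != Z) on D(W)={1,4,7} D(Z)={1,2,3,4,7,8}: no change
Constraint 2 (W < Z) on D(W)={1,4,7} D(Z)={1,2,3,4,7,8}: Z {1,2,3,4,7,8}->{2,3,4,7,8}
Constraint 3 (Z != Y) on D(Z)={2,3,4,7,8} D(Y)={2,3,5,6,7,8}: no change
So after constraint 3: D(Z) = {2,3,4,7,8}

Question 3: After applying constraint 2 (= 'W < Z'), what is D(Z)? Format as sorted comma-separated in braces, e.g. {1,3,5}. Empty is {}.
Answer: {2,3,4,7,8}

Derivation:
Constraint 1 (W != Z) on D(W)={1,4,7} D(Z)={1,2,3,4,7,8}: no change
Constraint 2 (W < Z) on D(W)={1,4,7} D(Z)={1,2,3,4,7,8}: Z {1,2,3,4,7,8}->{2,3,4,7,8}
So after constraint 2: D(Z) = {2,3,4,7,8}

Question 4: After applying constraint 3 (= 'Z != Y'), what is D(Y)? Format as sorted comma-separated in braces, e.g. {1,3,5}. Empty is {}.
Constraint 1 (W != Z) on D(W)={1,4,7} D(Z)={1,2,3,4,7,8}: no change
Constraint 2 (W < Z) on D(W)={1,4,7} D(Z)={1,2,3,4,7,8}: Z {1,2,3,4,7,8}->{2,3,4,7,8}
Constraint 3 (Z != Y) on D(Z)={2,3,4,7,8} D(Y)={2,3,5,6,7,8}: no change
So after constraint 3: D(Y) = {2,3,5,6,7,8}

Answer: {2,3,5,6,7,8}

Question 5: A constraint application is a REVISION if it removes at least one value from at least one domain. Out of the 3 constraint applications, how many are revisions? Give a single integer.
Constraint 1 (W != Z) on D(W)={1,4,7} D(Z)={1,2,3,4,7,8}: no change => not a revision
Constraint 2 (W < Z) on D(W)={1,4,7} D(Z)={1,2,3,4,7,8}: Z {1,2,3,4,7,8}->{2,3,4,7,8} => REVISION
Constraint 3 (Z != Y) on D(Z)={2,3,4,7,8} D(Y)={2,3,5,6,7,8}: no change => not a revision
Total revisions = 1

Answer: 1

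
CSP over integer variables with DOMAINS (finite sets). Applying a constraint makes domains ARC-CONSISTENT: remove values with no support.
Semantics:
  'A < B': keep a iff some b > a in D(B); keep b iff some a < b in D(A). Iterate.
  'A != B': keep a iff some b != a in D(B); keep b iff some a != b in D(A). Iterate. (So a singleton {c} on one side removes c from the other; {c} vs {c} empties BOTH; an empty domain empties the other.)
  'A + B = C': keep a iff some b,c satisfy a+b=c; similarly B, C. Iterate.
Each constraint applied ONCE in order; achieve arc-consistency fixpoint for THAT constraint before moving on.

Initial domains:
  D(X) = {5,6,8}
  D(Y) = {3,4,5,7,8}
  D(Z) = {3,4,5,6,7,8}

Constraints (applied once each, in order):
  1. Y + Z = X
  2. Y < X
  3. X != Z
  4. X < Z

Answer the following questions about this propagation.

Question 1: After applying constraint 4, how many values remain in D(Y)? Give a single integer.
Answer: 3

Derivation:
Constraint 1 (Y + Z = X) on D(Y)={3,4,5,7,8} D(Z)={3,4,5,6,7,8} D(X)={5,6,8}: Y {3,4,5,7,8}->{3,4,5}; Z {3,4,5,6,7,8}->{3,4,5}; X {5,6,8}->{6,8}
Constraint 2 (Y < X) on D(Y)={3,4,5} D(X)={6,8}: no change
Constraint 3 (X != Z) on D(X)={6,8} D(Z)={3,4,5}: no change
Constraint 4 (X < Z) on D(X)={6,8} D(Z)={3,4,5}: X {6,8}->{}; Z {3,4,5}->{}
So after constraint 4: D(Y)={3,4,5}, size = 3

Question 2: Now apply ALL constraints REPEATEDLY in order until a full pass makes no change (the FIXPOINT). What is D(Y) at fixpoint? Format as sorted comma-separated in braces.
pass 0 (initial): D(Y)={3,4,5,7,8}
pass 1: X {5,6,8}->{}; Y {3,4,5,7,8}->{3,4,5}; Z {3,4,5,6,7,8}->{}
pass 2: Y {3,4,5}->{}
pass 3: no change
Fixpoint after 3 passes: D(Y) = {}

Answer: {}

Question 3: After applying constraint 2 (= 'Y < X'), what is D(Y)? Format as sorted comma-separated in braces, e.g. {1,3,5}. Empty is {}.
Constraint 1 (Y + Z = X) on D(Y)={3,4,5,7,8} D(Z)={3,4,5,6,7,8} D(X)={5,6,8}: Y {3,4,5,7,8}->{3,4,5}; Z {3,4,5,6,7,8}->{3,4,5}; X {5,6,8}->{6,8}
Constraint 2 (Y < X) on D(Y)={3,4,5} D(X)={6,8}: no change
So after constraint 2: D(Y) = {3,4,5}

Answer: {3,4,5}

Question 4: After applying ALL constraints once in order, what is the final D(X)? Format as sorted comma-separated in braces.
Answer: {}

Derivation:
Constraint 1 (Y + Z = X) on D(Y)={3,4,5,7,8} D(Z)={3,4,5,6,7,8} D(X)={5,6,8}: Y {3,4,5,7,8}->{3,4,5}; Z {3,4,5,6,7,8}->{3,4,5}; X {5,6,8}->{6,8}
Constraint 2 (Y < X) on D(Y)={3,4,5} D(X)={6,8}: no change
Constraint 3 (X != Z) on D(X)={6,8} D(Z)={3,4,5}: no change
Constraint 4 (X < Z) on D(X)={6,8} D(Z)={3,4,5}: X {6,8}->{}; Z {3,4,5}->{}
So after all 4 constraints: D(X) = {}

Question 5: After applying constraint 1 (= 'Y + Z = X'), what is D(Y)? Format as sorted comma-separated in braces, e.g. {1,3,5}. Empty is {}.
Constraint 1 (Y + Z = X) on D(Y)={3,4,5,7,8} D(Z)={3,4,5,6,7,8} D(X)={5,6,8}: Y {3,4,5,7,8}->{3,4,5}; Z {3,4,5,6,7,8}->{3,4,5}; X {5,6,8}->{6,8}
So after constraint 1: D(Y) = {3,4,5}

Answer: {3,4,5}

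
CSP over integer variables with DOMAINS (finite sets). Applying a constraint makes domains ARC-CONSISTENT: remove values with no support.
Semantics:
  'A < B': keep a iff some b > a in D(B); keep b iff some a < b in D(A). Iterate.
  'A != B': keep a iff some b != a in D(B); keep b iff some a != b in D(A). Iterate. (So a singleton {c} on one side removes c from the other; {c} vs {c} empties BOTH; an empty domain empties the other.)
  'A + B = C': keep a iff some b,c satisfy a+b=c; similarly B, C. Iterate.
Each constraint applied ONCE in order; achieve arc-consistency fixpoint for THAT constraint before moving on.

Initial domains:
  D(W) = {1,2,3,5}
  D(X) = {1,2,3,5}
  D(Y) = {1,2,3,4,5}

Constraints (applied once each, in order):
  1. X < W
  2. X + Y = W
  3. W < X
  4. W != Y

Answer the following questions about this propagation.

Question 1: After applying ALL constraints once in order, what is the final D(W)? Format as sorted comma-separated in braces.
Answer: {2}

Derivation:
Constraint 1 (X < W) on D(X)={1,2,3,5} D(W)={1,2,3,5}: X {1,2,3,5}->{1,2,3}; W {1,2,3,5}->{2,3,5}
Constraint 2 (X + Y = W) on D(X)={1,2,3} D(Y)={1,2,3,4,5} D(W)={2,3,5}: Y {1,2,3,4,5}->{1,2,3,4}
Constraint 3 (W < X) on D(W)={2,3,5} D(X)={1,2,3}: W {2,3,5}->{2}; X {1,2,3}->{3}
Constraint 4 (W != Y) on D(W)={2} D(Y)={1,2,3,4}: Y {1,2,3,4}->{1,3,4}
So after all 4 constraints: D(W) = {2}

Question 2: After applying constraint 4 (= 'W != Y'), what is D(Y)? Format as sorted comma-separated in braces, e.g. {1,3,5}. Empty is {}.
Constraint 1 (X < W) on D(X)={1,2,3,5} D(W)={1,2,3,5}: X {1,2,3,5}->{1,2,3}; W {1,2,3,5}->{2,3,5}
Constraint 2 (X + Y = W) on D(X)={1,2,3} D(Y)={1,2,3,4,5} D(W)={2,3,5}: Y {1,2,3,4,5}->{1,2,3,4}
Constraint 3 (W < X) on D(W)={2,3,5} D(X)={1,2,3}: W {2,3,5}->{2}; X {1,2,3}->{3}
Constraint 4 (W != Y) on D(W)={2} D(Y)={1,2,3,4}: Y {1,2,3,4}->{1,3,4}
So after constraint 4: D(Y) = {1,3,4}

Answer: {1,3,4}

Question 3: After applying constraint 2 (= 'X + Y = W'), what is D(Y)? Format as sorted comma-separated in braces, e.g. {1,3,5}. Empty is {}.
Constraint 1 (X < W) on D(X)={1,2,3,5} D(W)={1,2,3,5}: X {1,2,3,5}->{1,2,3}; W {1,2,3,5}->{2,3,5}
Constraint 2 (X + Y = W) on D(X)={1,2,3} D(Y)={1,2,3,4,5} D(W)={2,3,5}: Y {1,2,3,4,5}->{1,2,3,4}
So after constraint 2: D(Y) = {1,2,3,4}

Answer: {1,2,3,4}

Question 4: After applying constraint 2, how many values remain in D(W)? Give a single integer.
Constraint 1 (X < W) on D(X)={1,2,3,5} D(W)={1,2,3,5}: X {1,2,3,5}->{1,2,3}; W {1,2,3,5}->{2,3,5}
Constraint 2 (X + Y = W) on D(X)={1,2,3} D(Y)={1,2,3,4,5} D(W)={2,3,5}: Y {1,2,3,4,5}->{1,2,3,4}
So after constraint 2: D(W)={2,3,5}, size = 3

Answer: 3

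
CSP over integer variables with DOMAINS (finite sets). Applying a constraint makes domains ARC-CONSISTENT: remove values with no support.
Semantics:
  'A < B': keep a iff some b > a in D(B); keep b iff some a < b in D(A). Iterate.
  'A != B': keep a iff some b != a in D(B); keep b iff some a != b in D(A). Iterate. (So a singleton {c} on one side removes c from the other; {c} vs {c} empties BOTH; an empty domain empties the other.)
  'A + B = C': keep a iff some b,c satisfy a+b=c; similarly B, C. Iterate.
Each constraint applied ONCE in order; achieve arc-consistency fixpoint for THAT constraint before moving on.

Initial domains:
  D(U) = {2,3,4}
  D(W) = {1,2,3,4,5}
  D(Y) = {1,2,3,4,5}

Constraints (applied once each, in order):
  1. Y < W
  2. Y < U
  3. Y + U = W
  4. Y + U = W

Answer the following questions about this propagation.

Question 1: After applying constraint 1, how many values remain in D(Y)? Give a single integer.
Answer: 4

Derivation:
Constraint 1 (Y < W) on D(Y)={1,2,3,4,5} D(W)={1,2,3,4,5}: Y {1,2,3,4,5}->{1,2,3,4}; W {1,2,3,4,5}->{2,3,4,5}
So after constraint 1: D(Y)={1,2,3,4}, size = 4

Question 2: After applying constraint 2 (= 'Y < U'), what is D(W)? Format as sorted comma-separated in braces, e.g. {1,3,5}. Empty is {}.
Constraint 1 (Y < W) on D(Y)={1,2,3,4,5} D(W)={1,2,3,4,5}: Y {1,2,3,4,5}->{1,2,3,4}; W {1,2,3,4,5}->{2,3,4,5}
Constraint 2 (Y < U) on D(Y)={1,2,3,4} D(U)={2,3,4}: Y {1,2,3,4}->{1,2,3}
So after constraint 2: D(W) = {2,3,4,5}

Answer: {2,3,4,5}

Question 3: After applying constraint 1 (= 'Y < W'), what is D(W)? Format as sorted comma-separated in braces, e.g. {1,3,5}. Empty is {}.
Answer: {2,3,4,5}

Derivation:
Constraint 1 (Y < W) on D(Y)={1,2,3,4,5} D(W)={1,2,3,4,5}: Y {1,2,3,4,5}->{1,2,3,4}; W {1,2,3,4,5}->{2,3,4,5}
So after constraint 1: D(W) = {2,3,4,5}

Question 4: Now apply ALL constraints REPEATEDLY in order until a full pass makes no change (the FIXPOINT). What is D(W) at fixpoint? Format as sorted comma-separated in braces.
Answer: {3,4,5}

Derivation:
pass 0 (initial): D(W)={1,2,3,4,5}
pass 1: W {1,2,3,4,5}->{3,4,5}; Y {1,2,3,4,5}->{1,2,3}
pass 2: no change
Fixpoint after 2 passes: D(W) = {3,4,5}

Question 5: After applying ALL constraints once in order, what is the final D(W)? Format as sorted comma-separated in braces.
Answer: {3,4,5}

Derivation:
Constraint 1 (Y < W) on D(Y)={1,2,3,4,5} D(W)={1,2,3,4,5}: Y {1,2,3,4,5}->{1,2,3,4}; W {1,2,3,4,5}->{2,3,4,5}
Constraint 2 (Y < U) on D(Y)={1,2,3,4} D(U)={2,3,4}: Y {1,2,3,4}->{1,2,3}
Constraint 3 (Y + U = W) on D(Y)={1,2,3} D(U)={2,3,4} D(W)={2,3,4,5}: W {2,3,4,5}->{3,4,5}
Constraint 4 (Y + U = W) on D(Y)={1,2,3} D(U)={2,3,4} D(W)={3,4,5}: no change
So after all 4 constraints: D(W) = {3,4,5}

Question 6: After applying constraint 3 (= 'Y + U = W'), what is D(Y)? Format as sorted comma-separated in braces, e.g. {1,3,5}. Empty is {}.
Answer: {1,2,3}

Derivation:
Constraint 1 (Y < W) on D(Y)={1,2,3,4,5} D(W)={1,2,3,4,5}: Y {1,2,3,4,5}->{1,2,3,4}; W {1,2,3,4,5}->{2,3,4,5}
Constraint 2 (Y < U) on D(Y)={1,2,3,4} D(U)={2,3,4}: Y {1,2,3,4}->{1,2,3}
Constraint 3 (Y + U = W) on D(Y)={1,2,3} D(U)={2,3,4} D(W)={2,3,4,5}: W {2,3,4,5}->{3,4,5}
So after constraint 3: D(Y) = {1,2,3}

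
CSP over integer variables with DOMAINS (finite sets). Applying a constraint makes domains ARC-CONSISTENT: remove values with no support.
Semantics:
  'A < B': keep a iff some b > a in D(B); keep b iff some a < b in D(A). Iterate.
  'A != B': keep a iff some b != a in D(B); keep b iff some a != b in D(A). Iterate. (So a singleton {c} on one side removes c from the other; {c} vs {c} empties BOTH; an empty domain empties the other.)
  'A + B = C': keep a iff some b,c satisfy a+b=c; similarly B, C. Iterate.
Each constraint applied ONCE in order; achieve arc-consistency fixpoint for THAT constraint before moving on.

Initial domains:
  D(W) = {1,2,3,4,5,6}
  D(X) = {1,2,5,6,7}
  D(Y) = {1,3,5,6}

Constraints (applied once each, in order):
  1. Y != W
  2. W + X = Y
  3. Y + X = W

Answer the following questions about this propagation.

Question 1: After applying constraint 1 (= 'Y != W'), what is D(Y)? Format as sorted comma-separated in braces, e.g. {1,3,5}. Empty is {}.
Answer: {1,3,5,6}

Derivation:
Constraint 1 (Y != W) on D(Y)={1,3,5,6} D(W)={1,2,3,4,5,6}: no change
So after constraint 1: D(Y) = {1,3,5,6}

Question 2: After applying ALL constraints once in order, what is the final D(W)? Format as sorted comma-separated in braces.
Answer: {4,5}

Derivation:
Constraint 1 (Y != W) on D(Y)={1,3,5,6} D(W)={1,2,3,4,5,6}: no change
Constraint 2 (W + X = Y) on D(W)={1,2,3,4,5,6} D(X)={1,2,5,6,7} D(Y)={1,3,5,6}: W {1,2,3,4,5,6}->{1,2,3,4,5}; X {1,2,5,6,7}->{1,2,5}; Y {1,3,5,6}->{3,5,6}
Constraint 3 (Y + X = W) on D(Y)={3,5,6} D(X)={1,2,5} D(W)={1,2,3,4,5}: Y {3,5,6}->{3}; X {1,2,5}->{1,2}; W {1,2,3,4,5}->{4,5}
So after all 3 constraints: D(W) = {4,5}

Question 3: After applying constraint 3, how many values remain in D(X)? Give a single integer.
Constraint 1 (Y != W) on D(Y)={1,3,5,6} D(W)={1,2,3,4,5,6}: no change
Constraint 2 (W + X = Y) on D(W)={1,2,3,4,5,6} D(X)={1,2,5,6,7} D(Y)={1,3,5,6}: W {1,2,3,4,5,6}->{1,2,3,4,5}; X {1,2,5,6,7}->{1,2,5}; Y {1,3,5,6}->{3,5,6}
Constraint 3 (Y + X = W) on D(Y)={3,5,6} D(X)={1,2,5} D(W)={1,2,3,4,5}: Y {3,5,6}->{3}; X {1,2,5}->{1,2}; W {1,2,3,4,5}->{4,5}
So after constraint 3: D(X)={1,2}, size = 2

Answer: 2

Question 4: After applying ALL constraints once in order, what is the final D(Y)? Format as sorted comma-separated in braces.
Constraint 1 (Y != W) on D(Y)={1,3,5,6} D(W)={1,2,3,4,5,6}: no change
Constraint 2 (W + X = Y) on D(W)={1,2,3,4,5,6} D(X)={1,2,5,6,7} D(Y)={1,3,5,6}: W {1,2,3,4,5,6}->{1,2,3,4,5}; X {1,2,5,6,7}->{1,2,5}; Y {1,3,5,6}->{3,5,6}
Constraint 3 (Y + X = W) on D(Y)={3,5,6} D(X)={1,2,5} D(W)={1,2,3,4,5}: Y {3,5,6}->{3}; X {1,2,5}->{1,2}; W {1,2,3,4,5}->{4,5}
So after all 3 constraints: D(Y) = {3}

Answer: {3}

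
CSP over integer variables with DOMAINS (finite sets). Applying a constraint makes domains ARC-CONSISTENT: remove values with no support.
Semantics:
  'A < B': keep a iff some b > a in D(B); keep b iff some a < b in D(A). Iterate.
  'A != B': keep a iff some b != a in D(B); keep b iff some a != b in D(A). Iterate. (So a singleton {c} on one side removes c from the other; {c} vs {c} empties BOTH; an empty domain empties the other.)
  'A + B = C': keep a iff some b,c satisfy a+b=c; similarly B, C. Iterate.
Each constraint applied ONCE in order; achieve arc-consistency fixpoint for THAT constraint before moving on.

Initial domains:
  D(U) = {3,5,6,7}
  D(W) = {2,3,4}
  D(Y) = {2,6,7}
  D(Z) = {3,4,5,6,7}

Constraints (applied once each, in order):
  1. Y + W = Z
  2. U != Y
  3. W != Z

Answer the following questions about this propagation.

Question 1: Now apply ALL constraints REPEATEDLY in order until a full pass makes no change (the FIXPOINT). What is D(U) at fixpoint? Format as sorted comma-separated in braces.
Answer: {3,5,6,7}

Derivation:
pass 0 (initial): D(U)={3,5,6,7}
pass 1: Y {2,6,7}->{2}; Z {3,4,5,6,7}->{4,5,6}
pass 2: no change
Fixpoint after 2 passes: D(U) = {3,5,6,7}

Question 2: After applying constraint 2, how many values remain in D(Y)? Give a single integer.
Constraint 1 (Y + W = Z) on D(Y)={2,6,7} D(W)={2,3,4} D(Z)={3,4,5,6,7}: Y {2,6,7}->{2}; Z {3,4,5,6,7}->{4,5,6}
Constraint 2 (U != Y) on D(U)={3,5,6,7} D(Y)={2}: no change
So after constraint 2: D(Y)={2}, size = 1

Answer: 1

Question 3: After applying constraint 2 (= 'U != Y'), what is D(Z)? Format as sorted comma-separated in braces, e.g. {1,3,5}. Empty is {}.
Answer: {4,5,6}

Derivation:
Constraint 1 (Y + W = Z) on D(Y)={2,6,7} D(W)={2,3,4} D(Z)={3,4,5,6,7}: Y {2,6,7}->{2}; Z {3,4,5,6,7}->{4,5,6}
Constraint 2 (U != Y) on D(U)={3,5,6,7} D(Y)={2}: no change
So after constraint 2: D(Z) = {4,5,6}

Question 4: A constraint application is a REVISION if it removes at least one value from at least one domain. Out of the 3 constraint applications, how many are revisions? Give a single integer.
Constraint 1 (Y + W = Z) on D(Y)={2,6,7} D(W)={2,3,4} D(Z)={3,4,5,6,7}: Y {2,6,7}->{2}; Z {3,4,5,6,7}->{4,5,6} => REVISION
Constraint 2 (U != Y) on D(U)={3,5,6,7} D(Y)={2}: no change => not a revision
Constraint 3 (W != Z) on D(W)={2,3,4} D(Z)={4,5,6}: no change => not a revision
Total revisions = 1

Answer: 1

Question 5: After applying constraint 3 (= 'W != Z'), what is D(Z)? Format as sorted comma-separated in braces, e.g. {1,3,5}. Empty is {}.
Constraint 1 (Y + W = Z) on D(Y)={2,6,7} D(W)={2,3,4} D(Z)={3,4,5,6,7}: Y {2,6,7}->{2}; Z {3,4,5,6,7}->{4,5,6}
Constraint 2 (U != Y) on D(U)={3,5,6,7} D(Y)={2}: no change
Constraint 3 (W != Z) on D(W)={2,3,4} D(Z)={4,5,6}: no change
So after constraint 3: D(Z) = {4,5,6}

Answer: {4,5,6}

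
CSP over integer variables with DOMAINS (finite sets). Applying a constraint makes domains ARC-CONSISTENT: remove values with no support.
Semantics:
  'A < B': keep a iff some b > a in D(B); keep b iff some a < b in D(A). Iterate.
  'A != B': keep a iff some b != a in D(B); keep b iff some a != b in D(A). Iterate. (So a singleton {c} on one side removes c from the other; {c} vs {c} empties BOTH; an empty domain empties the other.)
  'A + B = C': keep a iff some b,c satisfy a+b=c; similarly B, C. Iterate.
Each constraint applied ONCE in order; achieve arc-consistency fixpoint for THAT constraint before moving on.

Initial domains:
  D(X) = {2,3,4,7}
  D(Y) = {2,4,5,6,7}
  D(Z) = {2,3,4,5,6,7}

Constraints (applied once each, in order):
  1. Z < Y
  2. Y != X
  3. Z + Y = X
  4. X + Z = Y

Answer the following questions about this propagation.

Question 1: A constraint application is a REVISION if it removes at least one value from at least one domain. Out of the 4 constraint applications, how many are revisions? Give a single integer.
Constraint 1 (Z < Y) on D(Z)={2,3,4,5,6,7} D(Y)={2,4,5,6,7}: Z {2,3,4,5,6,7}->{2,3,4,5,6}; Y {2,4,5,6,7}->{4,5,6,7} => REVISION
Constraint 2 (Y != X) on D(Y)={4,5,6,7} D(X)={2,3,4,7}: no change => not a revision
Constraint 3 (Z + Y = X) on D(Z)={2,3,4,5,6} D(Y)={4,5,6,7} D(X)={2,3,4,7}: Z {2,3,4,5,6}->{2,3}; Y {4,5,6,7}->{4,5}; X {2,3,4,7}->{7} => REVISION
Constraint 4 (X + Z = Y) on D(X)={7} D(Z)={2,3} D(Y)={4,5}: X {7}->{}; Z {2,3}->{}; Y {4,5}->{} => REVISION
Total revisions = 3

Answer: 3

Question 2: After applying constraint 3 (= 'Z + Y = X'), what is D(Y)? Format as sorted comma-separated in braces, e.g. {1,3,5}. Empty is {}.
Constraint 1 (Z < Y) on D(Z)={2,3,4,5,6,7} D(Y)={2,4,5,6,7}: Z {2,3,4,5,6,7}->{2,3,4,5,6}; Y {2,4,5,6,7}->{4,5,6,7}
Constraint 2 (Y != X) on D(Y)={4,5,6,7} D(X)={2,3,4,7}: no change
Constraint 3 (Z + Y = X) on D(Z)={2,3,4,5,6} D(Y)={4,5,6,7} D(X)={2,3,4,7}: Z {2,3,4,5,6}->{2,3}; Y {4,5,6,7}->{4,5}; X {2,3,4,7}->{7}
So after constraint 3: D(Y) = {4,5}

Answer: {4,5}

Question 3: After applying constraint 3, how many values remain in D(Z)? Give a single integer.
Constraint 1 (Z < Y) on D(Z)={2,3,4,5,6,7} D(Y)={2,4,5,6,7}: Z {2,3,4,5,6,7}->{2,3,4,5,6}; Y {2,4,5,6,7}->{4,5,6,7}
Constraint 2 (Y != X) on D(Y)={4,5,6,7} D(X)={2,3,4,7}: no change
Constraint 3 (Z + Y = X) on D(Z)={2,3,4,5,6} D(Y)={4,5,6,7} D(X)={2,3,4,7}: Z {2,3,4,5,6}->{2,3}; Y {4,5,6,7}->{4,5}; X {2,3,4,7}->{7}
So after constraint 3: D(Z)={2,3}, size = 2

Answer: 2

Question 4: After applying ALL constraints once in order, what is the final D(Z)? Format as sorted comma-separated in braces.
Answer: {}

Derivation:
Constraint 1 (Z < Y) on D(Z)={2,3,4,5,6,7} D(Y)={2,4,5,6,7}: Z {2,3,4,5,6,7}->{2,3,4,5,6}; Y {2,4,5,6,7}->{4,5,6,7}
Constraint 2 (Y != X) on D(Y)={4,5,6,7} D(X)={2,3,4,7}: no change
Constraint 3 (Z + Y = X) on D(Z)={2,3,4,5,6} D(Y)={4,5,6,7} D(X)={2,3,4,7}: Z {2,3,4,5,6}->{2,3}; Y {4,5,6,7}->{4,5}; X {2,3,4,7}->{7}
Constraint 4 (X + Z = Y) on D(X)={7} D(Z)={2,3} D(Y)={4,5}: X {7}->{}; Z {2,3}->{}; Y {4,5}->{}
So after all 4 constraints: D(Z) = {}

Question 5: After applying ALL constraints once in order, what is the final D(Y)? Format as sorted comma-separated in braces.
Answer: {}

Derivation:
Constraint 1 (Z < Y) on D(Z)={2,3,4,5,6,7} D(Y)={2,4,5,6,7}: Z {2,3,4,5,6,7}->{2,3,4,5,6}; Y {2,4,5,6,7}->{4,5,6,7}
Constraint 2 (Y != X) on D(Y)={4,5,6,7} D(X)={2,3,4,7}: no change
Constraint 3 (Z + Y = X) on D(Z)={2,3,4,5,6} D(Y)={4,5,6,7} D(X)={2,3,4,7}: Z {2,3,4,5,6}->{2,3}; Y {4,5,6,7}->{4,5}; X {2,3,4,7}->{7}
Constraint 4 (X + Z = Y) on D(X)={7} D(Z)={2,3} D(Y)={4,5}: X {7}->{}; Z {2,3}->{}; Y {4,5}->{}
So after all 4 constraints: D(Y) = {}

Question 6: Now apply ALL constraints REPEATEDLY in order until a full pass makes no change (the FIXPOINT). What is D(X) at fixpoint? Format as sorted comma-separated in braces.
Answer: {}

Derivation:
pass 0 (initial): D(X)={2,3,4,7}
pass 1: X {2,3,4,7}->{}; Y {2,4,5,6,7}->{}; Z {2,3,4,5,6,7}->{}
pass 2: no change
Fixpoint after 2 passes: D(X) = {}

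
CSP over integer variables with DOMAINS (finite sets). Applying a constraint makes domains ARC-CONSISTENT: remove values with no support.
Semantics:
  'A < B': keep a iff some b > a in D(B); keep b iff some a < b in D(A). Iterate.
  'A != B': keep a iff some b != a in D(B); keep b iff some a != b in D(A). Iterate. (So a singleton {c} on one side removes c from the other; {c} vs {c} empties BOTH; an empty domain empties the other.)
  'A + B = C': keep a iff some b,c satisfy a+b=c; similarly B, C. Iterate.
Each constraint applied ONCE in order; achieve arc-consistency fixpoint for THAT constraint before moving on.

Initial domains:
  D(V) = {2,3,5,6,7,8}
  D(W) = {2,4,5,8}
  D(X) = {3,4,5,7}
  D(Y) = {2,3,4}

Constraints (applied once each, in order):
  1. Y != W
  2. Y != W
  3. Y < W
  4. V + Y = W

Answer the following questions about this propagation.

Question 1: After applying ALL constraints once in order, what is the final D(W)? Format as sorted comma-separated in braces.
Answer: {4,5,8}

Derivation:
Constraint 1 (Y != W) on D(Y)={2,3,4} D(W)={2,4,5,8}: no change
Constraint 2 (Y != W) on D(Y)={2,3,4} D(W)={2,4,5,8}: no change
Constraint 3 (Y < W) on D(Y)={2,3,4} D(W)={2,4,5,8}: W {2,4,5,8}->{4,5,8}
Constraint 4 (V + Y = W) on D(V)={2,3,5,6,7,8} D(Y)={2,3,4} D(W)={4,5,8}: V {2,3,5,6,7,8}->{2,3,5,6}; Y {2,3,4}->{2,3}
So after all 4 constraints: D(W) = {4,5,8}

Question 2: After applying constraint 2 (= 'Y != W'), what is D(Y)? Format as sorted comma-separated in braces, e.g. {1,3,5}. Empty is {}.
Answer: {2,3,4}

Derivation:
Constraint 1 (Y != W) on D(Y)={2,3,4} D(W)={2,4,5,8}: no change
Constraint 2 (Y != W) on D(Y)={2,3,4} D(W)={2,4,5,8}: no change
So after constraint 2: D(Y) = {2,3,4}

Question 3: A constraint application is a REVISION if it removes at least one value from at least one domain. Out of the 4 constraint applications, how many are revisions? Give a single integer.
Constraint 1 (Y != W) on D(Y)={2,3,4} D(W)={2,4,5,8}: no change => not a revision
Constraint 2 (Y != W) on D(Y)={2,3,4} D(W)={2,4,5,8}: no change => not a revision
Constraint 3 (Y < W) on D(Y)={2,3,4} D(W)={2,4,5,8}: W {2,4,5,8}->{4,5,8} => REVISION
Constraint 4 (V + Y = W) on D(V)={2,3,5,6,7,8} D(Y)={2,3,4} D(W)={4,5,8}: V {2,3,5,6,7,8}->{2,3,5,6}; Y {2,3,4}->{2,3} => REVISION
Total revisions = 2

Answer: 2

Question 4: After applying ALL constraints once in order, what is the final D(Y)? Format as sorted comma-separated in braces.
Answer: {2,3}

Derivation:
Constraint 1 (Y != W) on D(Y)={2,3,4} D(W)={2,4,5,8}: no change
Constraint 2 (Y != W) on D(Y)={2,3,4} D(W)={2,4,5,8}: no change
Constraint 3 (Y < W) on D(Y)={2,3,4} D(W)={2,4,5,8}: W {2,4,5,8}->{4,5,8}
Constraint 4 (V + Y = W) on D(V)={2,3,5,6,7,8} D(Y)={2,3,4} D(W)={4,5,8}: V {2,3,5,6,7,8}->{2,3,5,6}; Y {2,3,4}->{2,3}
So after all 4 constraints: D(Y) = {2,3}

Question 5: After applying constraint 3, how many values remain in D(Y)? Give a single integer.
Constraint 1 (Y != W) on D(Y)={2,3,4} D(W)={2,4,5,8}: no change
Constraint 2 (Y != W) on D(Y)={2,3,4} D(W)={2,4,5,8}: no change
Constraint 3 (Y < W) on D(Y)={2,3,4} D(W)={2,4,5,8}: W {2,4,5,8}->{4,5,8}
So after constraint 3: D(Y)={2,3,4}, size = 3

Answer: 3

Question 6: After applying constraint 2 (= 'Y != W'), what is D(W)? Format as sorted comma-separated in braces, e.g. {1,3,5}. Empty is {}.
Constraint 1 (Y != W) on D(Y)={2,3,4} D(W)={2,4,5,8}: no change
Constraint 2 (Y != W) on D(Y)={2,3,4} D(W)={2,4,5,8}: no change
So after constraint 2: D(W) = {2,4,5,8}

Answer: {2,4,5,8}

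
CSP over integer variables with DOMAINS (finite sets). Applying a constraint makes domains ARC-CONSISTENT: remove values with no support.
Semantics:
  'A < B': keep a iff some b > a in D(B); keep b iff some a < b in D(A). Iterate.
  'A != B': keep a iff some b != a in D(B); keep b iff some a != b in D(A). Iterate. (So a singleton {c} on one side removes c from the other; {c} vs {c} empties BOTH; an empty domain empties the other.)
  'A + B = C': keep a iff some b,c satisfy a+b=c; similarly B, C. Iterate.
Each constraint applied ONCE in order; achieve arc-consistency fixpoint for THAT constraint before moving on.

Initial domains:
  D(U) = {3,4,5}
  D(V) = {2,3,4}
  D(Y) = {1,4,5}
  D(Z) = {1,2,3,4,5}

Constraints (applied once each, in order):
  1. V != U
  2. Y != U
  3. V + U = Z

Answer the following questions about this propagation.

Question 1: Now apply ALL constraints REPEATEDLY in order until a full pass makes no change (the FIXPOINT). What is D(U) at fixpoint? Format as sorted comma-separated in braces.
pass 0 (initial): D(U)={3,4,5}
pass 1: U {3,4,5}->{3}; V {2,3,4}->{2}; Z {1,2,3,4,5}->{5}
pass 2: no change
Fixpoint after 2 passes: D(U) = {3}

Answer: {3}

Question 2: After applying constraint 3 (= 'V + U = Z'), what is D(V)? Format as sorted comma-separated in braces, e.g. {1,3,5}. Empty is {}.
Constraint 1 (V != U) on D(V)={2,3,4} D(U)={3,4,5}: no change
Constraint 2 (Y != U) on D(Y)={1,4,5} D(U)={3,4,5}: no change
Constraint 3 (V + U = Z) on D(V)={2,3,4} D(U)={3,4,5} D(Z)={1,2,3,4,5}: V {2,3,4}->{2}; U {3,4,5}->{3}; Z {1,2,3,4,5}->{5}
So after constraint 3: D(V) = {2}

Answer: {2}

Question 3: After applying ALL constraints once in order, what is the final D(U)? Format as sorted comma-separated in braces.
Constraint 1 (V != U) on D(V)={2,3,4} D(U)={3,4,5}: no change
Constraint 2 (Y != U) on D(Y)={1,4,5} D(U)={3,4,5}: no change
Constraint 3 (V + U = Z) on D(V)={2,3,4} D(U)={3,4,5} D(Z)={1,2,3,4,5}: V {2,3,4}->{2}; U {3,4,5}->{3}; Z {1,2,3,4,5}->{5}
So after all 3 constraints: D(U) = {3}

Answer: {3}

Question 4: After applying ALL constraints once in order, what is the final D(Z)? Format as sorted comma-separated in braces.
Constraint 1 (V != U) on D(V)={2,3,4} D(U)={3,4,5}: no change
Constraint 2 (Y != U) on D(Y)={1,4,5} D(U)={3,4,5}: no change
Constraint 3 (V + U = Z) on D(V)={2,3,4} D(U)={3,4,5} D(Z)={1,2,3,4,5}: V {2,3,4}->{2}; U {3,4,5}->{3}; Z {1,2,3,4,5}->{5}
So after all 3 constraints: D(Z) = {5}

Answer: {5}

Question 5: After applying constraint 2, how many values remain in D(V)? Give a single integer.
Answer: 3

Derivation:
Constraint 1 (V != U) on D(V)={2,3,4} D(U)={3,4,5}: no change
Constraint 2 (Y != U) on D(Y)={1,4,5} D(U)={3,4,5}: no change
So after constraint 2: D(V)={2,3,4}, size = 3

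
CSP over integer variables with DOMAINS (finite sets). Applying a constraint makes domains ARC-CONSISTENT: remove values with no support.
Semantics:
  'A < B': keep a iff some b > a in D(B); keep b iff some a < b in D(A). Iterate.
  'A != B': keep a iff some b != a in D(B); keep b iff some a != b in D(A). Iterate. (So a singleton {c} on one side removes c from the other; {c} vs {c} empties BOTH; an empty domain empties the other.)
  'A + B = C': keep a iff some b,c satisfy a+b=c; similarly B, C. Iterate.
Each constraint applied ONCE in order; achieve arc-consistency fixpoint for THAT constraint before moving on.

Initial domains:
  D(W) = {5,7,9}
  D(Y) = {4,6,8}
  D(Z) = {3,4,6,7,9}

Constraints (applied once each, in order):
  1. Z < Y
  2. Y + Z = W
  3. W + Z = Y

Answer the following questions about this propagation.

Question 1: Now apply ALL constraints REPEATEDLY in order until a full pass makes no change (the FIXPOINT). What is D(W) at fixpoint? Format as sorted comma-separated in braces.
pass 0 (initial): D(W)={5,7,9}
pass 1: W {5,7,9}->{}; Y {4,6,8}->{}; Z {3,4,6,7,9}->{}
pass 2: no change
Fixpoint after 2 passes: D(W) = {}

Answer: {}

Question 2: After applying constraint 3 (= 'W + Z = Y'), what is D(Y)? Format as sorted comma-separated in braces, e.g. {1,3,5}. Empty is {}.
Constraint 1 (Z < Y) on D(Z)={3,4,6,7,9} D(Y)={4,6,8}: Z {3,4,6,7,9}->{3,4,6,7}
Constraint 2 (Y + Z = W) on D(Y)={4,6,8} D(Z)={3,4,6,7} D(W)={5,7,9}: Y {4,6,8}->{4,6}; Z {3,4,6,7}->{3}; W {5,7,9}->{7,9}
Constraint 3 (W + Z = Y) on D(W)={7,9} D(Z)={3} D(Y)={4,6}: W {7,9}->{}; Z {3}->{}; Y {4,6}->{}
So after constraint 3: D(Y) = {}

Answer: {}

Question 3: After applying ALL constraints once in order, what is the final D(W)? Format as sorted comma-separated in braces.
Constraint 1 (Z < Y) on D(Z)={3,4,6,7,9} D(Y)={4,6,8}: Z {3,4,6,7,9}->{3,4,6,7}
Constraint 2 (Y + Z = W) on D(Y)={4,6,8} D(Z)={3,4,6,7} D(W)={5,7,9}: Y {4,6,8}->{4,6}; Z {3,4,6,7}->{3}; W {5,7,9}->{7,9}
Constraint 3 (W + Z = Y) on D(W)={7,9} D(Z)={3} D(Y)={4,6}: W {7,9}->{}; Z {3}->{}; Y {4,6}->{}
So after all 3 constraints: D(W) = {}

Answer: {}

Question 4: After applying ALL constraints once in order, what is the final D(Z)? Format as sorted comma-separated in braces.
Constraint 1 (Z < Y) on D(Z)={3,4,6,7,9} D(Y)={4,6,8}: Z {3,4,6,7,9}->{3,4,6,7}
Constraint 2 (Y + Z = W) on D(Y)={4,6,8} D(Z)={3,4,6,7} D(W)={5,7,9}: Y {4,6,8}->{4,6}; Z {3,4,6,7}->{3}; W {5,7,9}->{7,9}
Constraint 3 (W + Z = Y) on D(W)={7,9} D(Z)={3} D(Y)={4,6}: W {7,9}->{}; Z {3}->{}; Y {4,6}->{}
So after all 3 constraints: D(Z) = {}

Answer: {}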